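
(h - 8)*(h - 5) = h^2 - 13*h + 40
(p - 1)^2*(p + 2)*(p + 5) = p^4 + 5*p^3 - 3*p^2 - 13*p + 10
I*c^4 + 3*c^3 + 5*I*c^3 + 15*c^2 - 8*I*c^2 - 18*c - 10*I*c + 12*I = (c + 6)*(c - 2*I)*(c - I)*(I*c - I)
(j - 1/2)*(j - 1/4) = j^2 - 3*j/4 + 1/8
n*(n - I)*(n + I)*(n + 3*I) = n^4 + 3*I*n^3 + n^2 + 3*I*n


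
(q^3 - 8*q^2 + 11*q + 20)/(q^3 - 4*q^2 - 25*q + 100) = (q + 1)/(q + 5)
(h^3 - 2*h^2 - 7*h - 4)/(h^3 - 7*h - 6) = (h^2 - 3*h - 4)/(h^2 - h - 6)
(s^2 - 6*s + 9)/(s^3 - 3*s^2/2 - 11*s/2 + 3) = 2*(s - 3)/(2*s^2 + 3*s - 2)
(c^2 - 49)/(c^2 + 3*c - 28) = (c - 7)/(c - 4)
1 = 1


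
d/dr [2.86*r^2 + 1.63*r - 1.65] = 5.72*r + 1.63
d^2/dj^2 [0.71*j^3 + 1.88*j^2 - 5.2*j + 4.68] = 4.26*j + 3.76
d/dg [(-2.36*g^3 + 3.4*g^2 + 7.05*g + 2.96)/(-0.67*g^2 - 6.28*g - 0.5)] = (1.5812*g^4 + 29.6416*g^3 - 13.0885*g^2 + 0.566400000000002*g + 15.0638)/(0.4489*g^4 + 8.4152*g^3 + 40.1084*g^2 + 6.28*g + 0.25)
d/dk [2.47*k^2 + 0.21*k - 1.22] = 4.94*k + 0.21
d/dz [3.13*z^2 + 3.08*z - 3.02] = 6.26*z + 3.08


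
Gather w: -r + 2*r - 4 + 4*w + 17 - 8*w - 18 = r - 4*w - 5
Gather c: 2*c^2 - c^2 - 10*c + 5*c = c^2 - 5*c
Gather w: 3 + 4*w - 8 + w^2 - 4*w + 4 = w^2 - 1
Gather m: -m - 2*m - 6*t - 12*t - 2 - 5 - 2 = -3*m - 18*t - 9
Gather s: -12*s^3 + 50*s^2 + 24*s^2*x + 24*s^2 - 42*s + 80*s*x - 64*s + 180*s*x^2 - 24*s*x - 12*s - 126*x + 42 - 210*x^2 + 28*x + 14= -12*s^3 + s^2*(24*x + 74) + s*(180*x^2 + 56*x - 118) - 210*x^2 - 98*x + 56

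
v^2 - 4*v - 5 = (v - 5)*(v + 1)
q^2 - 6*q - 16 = (q - 8)*(q + 2)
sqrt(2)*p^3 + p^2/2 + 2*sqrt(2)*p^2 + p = p*(p + 2)*(sqrt(2)*p + 1/2)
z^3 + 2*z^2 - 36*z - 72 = (z - 6)*(z + 2)*(z + 6)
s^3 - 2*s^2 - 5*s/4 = s*(s - 5/2)*(s + 1/2)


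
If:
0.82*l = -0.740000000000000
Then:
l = -0.90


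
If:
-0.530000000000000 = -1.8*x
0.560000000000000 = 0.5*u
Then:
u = 1.12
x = 0.29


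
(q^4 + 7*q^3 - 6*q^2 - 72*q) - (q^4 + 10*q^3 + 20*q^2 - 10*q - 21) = -3*q^3 - 26*q^2 - 62*q + 21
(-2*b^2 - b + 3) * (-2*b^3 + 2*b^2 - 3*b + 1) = 4*b^5 - 2*b^4 - 2*b^3 + 7*b^2 - 10*b + 3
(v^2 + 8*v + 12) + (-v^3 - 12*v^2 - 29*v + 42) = -v^3 - 11*v^2 - 21*v + 54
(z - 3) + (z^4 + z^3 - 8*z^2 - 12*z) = z^4 + z^3 - 8*z^2 - 11*z - 3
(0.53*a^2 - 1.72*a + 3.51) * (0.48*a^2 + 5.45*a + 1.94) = 0.2544*a^4 + 2.0629*a^3 - 6.661*a^2 + 15.7927*a + 6.8094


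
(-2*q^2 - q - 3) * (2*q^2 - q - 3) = -4*q^4 + q^2 + 6*q + 9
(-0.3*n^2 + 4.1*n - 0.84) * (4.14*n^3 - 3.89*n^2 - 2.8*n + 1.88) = -1.242*n^5 + 18.141*n^4 - 18.5866*n^3 - 8.7764*n^2 + 10.06*n - 1.5792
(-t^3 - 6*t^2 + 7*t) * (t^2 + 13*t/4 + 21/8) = -t^5 - 37*t^4/4 - 121*t^3/8 + 7*t^2 + 147*t/8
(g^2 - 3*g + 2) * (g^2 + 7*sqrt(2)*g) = g^4 - 3*g^3 + 7*sqrt(2)*g^3 - 21*sqrt(2)*g^2 + 2*g^2 + 14*sqrt(2)*g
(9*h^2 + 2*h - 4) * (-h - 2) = -9*h^3 - 20*h^2 + 8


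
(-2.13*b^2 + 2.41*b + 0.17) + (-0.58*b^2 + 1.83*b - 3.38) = -2.71*b^2 + 4.24*b - 3.21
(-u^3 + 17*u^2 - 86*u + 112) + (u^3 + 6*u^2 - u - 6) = 23*u^2 - 87*u + 106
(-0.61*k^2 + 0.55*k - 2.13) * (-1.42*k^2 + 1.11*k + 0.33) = 0.8662*k^4 - 1.4581*k^3 + 3.4338*k^2 - 2.1828*k - 0.7029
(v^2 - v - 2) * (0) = 0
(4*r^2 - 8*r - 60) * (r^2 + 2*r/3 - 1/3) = 4*r^4 - 16*r^3/3 - 200*r^2/3 - 112*r/3 + 20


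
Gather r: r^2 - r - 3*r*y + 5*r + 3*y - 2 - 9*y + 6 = r^2 + r*(4 - 3*y) - 6*y + 4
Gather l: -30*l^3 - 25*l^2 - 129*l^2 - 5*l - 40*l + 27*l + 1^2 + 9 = -30*l^3 - 154*l^2 - 18*l + 10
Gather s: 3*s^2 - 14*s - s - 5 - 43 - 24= 3*s^2 - 15*s - 72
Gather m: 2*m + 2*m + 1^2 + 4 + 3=4*m + 8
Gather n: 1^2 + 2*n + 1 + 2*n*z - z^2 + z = n*(2*z + 2) - z^2 + z + 2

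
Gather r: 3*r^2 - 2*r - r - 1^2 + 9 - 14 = 3*r^2 - 3*r - 6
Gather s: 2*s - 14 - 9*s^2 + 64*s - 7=-9*s^2 + 66*s - 21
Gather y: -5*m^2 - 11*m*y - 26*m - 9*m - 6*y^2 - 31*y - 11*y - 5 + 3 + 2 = -5*m^2 - 35*m - 6*y^2 + y*(-11*m - 42)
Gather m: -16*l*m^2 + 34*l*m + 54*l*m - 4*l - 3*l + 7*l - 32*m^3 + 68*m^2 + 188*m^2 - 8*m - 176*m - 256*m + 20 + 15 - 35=-32*m^3 + m^2*(256 - 16*l) + m*(88*l - 440)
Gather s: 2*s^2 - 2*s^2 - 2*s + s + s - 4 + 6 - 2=0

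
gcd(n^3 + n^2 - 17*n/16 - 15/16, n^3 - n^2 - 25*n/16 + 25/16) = n^2 + n/4 - 5/4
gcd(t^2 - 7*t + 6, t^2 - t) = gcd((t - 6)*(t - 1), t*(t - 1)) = t - 1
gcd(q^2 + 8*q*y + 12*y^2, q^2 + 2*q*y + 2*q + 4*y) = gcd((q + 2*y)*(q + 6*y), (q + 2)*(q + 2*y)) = q + 2*y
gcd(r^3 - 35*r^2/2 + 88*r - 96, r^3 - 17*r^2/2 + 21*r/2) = r - 3/2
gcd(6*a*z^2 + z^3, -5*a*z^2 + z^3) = z^2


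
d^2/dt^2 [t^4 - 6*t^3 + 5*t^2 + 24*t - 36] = 12*t^2 - 36*t + 10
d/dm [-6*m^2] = -12*m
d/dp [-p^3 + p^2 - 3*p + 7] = -3*p^2 + 2*p - 3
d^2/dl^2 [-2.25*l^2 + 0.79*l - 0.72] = -4.50000000000000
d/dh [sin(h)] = cos(h)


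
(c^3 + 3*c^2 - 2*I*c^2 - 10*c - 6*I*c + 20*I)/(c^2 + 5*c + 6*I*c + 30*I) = (c^2 - 2*c*(1 + I) + 4*I)/(c + 6*I)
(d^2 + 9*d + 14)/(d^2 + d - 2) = (d + 7)/(d - 1)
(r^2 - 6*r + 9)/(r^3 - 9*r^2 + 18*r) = (r - 3)/(r*(r - 6))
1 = 1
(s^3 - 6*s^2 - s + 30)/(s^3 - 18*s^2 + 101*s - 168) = (s^2 - 3*s - 10)/(s^2 - 15*s + 56)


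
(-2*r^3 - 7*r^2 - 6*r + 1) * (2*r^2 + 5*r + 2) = -4*r^5 - 24*r^4 - 51*r^3 - 42*r^2 - 7*r + 2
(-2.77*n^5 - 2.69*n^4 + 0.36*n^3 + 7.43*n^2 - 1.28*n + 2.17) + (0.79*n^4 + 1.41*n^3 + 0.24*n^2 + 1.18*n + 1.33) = -2.77*n^5 - 1.9*n^4 + 1.77*n^3 + 7.67*n^2 - 0.1*n + 3.5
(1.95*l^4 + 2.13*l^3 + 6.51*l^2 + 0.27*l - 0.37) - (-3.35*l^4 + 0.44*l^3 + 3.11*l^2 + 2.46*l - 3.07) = 5.3*l^4 + 1.69*l^3 + 3.4*l^2 - 2.19*l + 2.7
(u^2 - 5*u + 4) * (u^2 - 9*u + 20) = u^4 - 14*u^3 + 69*u^2 - 136*u + 80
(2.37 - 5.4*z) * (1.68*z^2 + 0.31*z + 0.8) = -9.072*z^3 + 2.3076*z^2 - 3.5853*z + 1.896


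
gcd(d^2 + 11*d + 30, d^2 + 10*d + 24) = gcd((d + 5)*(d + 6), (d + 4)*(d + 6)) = d + 6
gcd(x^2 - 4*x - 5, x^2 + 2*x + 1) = x + 1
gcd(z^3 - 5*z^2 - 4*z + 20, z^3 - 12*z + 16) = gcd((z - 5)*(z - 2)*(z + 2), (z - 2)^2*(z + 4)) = z - 2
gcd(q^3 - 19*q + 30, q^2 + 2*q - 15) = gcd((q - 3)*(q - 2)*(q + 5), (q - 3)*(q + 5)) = q^2 + 2*q - 15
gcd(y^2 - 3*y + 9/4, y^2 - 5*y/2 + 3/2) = y - 3/2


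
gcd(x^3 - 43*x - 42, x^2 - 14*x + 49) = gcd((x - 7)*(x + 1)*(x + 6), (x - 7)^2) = x - 7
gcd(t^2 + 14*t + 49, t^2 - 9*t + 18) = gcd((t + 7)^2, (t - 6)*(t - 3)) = 1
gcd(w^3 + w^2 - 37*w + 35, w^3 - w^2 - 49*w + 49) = w^2 + 6*w - 7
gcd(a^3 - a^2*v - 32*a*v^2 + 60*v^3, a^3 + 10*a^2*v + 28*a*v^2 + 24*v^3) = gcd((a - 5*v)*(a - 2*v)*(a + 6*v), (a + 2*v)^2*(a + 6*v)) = a + 6*v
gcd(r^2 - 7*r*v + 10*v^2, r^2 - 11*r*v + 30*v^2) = r - 5*v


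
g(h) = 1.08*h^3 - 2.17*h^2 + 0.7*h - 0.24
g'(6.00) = 91.30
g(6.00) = 159.12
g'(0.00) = 0.70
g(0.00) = -0.24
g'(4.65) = 50.58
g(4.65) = 64.68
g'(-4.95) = 101.57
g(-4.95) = -187.87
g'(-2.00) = 22.34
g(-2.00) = -18.96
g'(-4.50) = 85.84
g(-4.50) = -145.75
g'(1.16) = 0.03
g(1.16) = -0.66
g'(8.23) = 184.44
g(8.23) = 460.58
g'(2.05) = 5.42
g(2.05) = 1.38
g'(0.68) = -0.75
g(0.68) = -0.43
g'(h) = 3.24*h^2 - 4.34*h + 0.7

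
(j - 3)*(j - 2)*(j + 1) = j^3 - 4*j^2 + j + 6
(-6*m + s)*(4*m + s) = -24*m^2 - 2*m*s + s^2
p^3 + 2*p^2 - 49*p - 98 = (p - 7)*(p + 2)*(p + 7)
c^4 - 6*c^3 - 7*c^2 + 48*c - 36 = (c - 6)*(c - 2)*(c - 1)*(c + 3)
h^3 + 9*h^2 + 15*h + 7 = (h + 1)^2*(h + 7)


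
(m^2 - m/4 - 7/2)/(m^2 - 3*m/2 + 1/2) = (4*m^2 - m - 14)/(2*(2*m^2 - 3*m + 1))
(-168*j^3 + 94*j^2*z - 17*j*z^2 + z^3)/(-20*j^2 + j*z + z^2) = (42*j^2 - 13*j*z + z^2)/(5*j + z)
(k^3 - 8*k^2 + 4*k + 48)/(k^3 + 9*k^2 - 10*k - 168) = (k^2 - 4*k - 12)/(k^2 + 13*k + 42)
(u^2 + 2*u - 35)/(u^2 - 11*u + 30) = (u + 7)/(u - 6)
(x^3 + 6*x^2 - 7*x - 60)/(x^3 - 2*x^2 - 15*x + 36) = (x + 5)/(x - 3)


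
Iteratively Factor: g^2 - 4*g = (g - 4)*(g)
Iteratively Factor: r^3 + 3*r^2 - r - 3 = (r - 1)*(r^2 + 4*r + 3) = (r - 1)*(r + 3)*(r + 1)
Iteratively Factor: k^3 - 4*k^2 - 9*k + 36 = (k - 4)*(k^2 - 9) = (k - 4)*(k - 3)*(k + 3)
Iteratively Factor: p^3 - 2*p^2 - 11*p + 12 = (p + 3)*(p^2 - 5*p + 4) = (p - 4)*(p + 3)*(p - 1)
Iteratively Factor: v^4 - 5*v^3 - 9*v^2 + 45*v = (v)*(v^3 - 5*v^2 - 9*v + 45) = v*(v - 5)*(v^2 - 9) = v*(v - 5)*(v - 3)*(v + 3)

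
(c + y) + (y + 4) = c + 2*y + 4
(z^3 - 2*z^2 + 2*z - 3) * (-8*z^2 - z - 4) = -8*z^5 + 15*z^4 - 18*z^3 + 30*z^2 - 5*z + 12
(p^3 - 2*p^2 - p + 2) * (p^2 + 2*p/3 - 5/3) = p^5 - 4*p^4/3 - 4*p^3 + 14*p^2/3 + 3*p - 10/3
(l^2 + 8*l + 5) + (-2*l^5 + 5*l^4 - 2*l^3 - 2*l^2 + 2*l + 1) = -2*l^5 + 5*l^4 - 2*l^3 - l^2 + 10*l + 6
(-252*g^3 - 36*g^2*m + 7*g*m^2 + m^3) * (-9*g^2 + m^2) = 2268*g^5 + 324*g^4*m - 315*g^3*m^2 - 45*g^2*m^3 + 7*g*m^4 + m^5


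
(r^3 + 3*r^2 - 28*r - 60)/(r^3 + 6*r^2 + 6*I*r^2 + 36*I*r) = (r^2 - 3*r - 10)/(r*(r + 6*I))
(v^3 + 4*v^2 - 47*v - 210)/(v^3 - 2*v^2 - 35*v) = (v + 6)/v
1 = 1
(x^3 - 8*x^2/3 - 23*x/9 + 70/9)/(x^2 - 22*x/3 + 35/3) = (3*x^2 - x - 10)/(3*(x - 5))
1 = 1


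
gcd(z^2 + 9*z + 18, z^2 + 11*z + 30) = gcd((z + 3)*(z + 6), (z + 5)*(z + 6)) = z + 6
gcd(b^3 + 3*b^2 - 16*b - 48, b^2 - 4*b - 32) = b + 4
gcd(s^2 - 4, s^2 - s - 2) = s - 2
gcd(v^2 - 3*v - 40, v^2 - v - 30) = v + 5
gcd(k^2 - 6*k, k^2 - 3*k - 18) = k - 6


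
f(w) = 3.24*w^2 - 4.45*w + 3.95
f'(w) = 6.48*w - 4.45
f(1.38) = 3.98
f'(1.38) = 4.49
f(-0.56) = 7.46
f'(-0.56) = -8.08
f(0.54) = 2.49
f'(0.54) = -0.95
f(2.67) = 15.17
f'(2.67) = 12.85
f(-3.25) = 52.64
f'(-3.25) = -25.51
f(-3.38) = 56.01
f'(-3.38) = -26.35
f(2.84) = 17.44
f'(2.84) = 13.95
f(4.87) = 59.12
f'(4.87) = 27.11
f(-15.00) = 799.70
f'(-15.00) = -101.65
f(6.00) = 93.89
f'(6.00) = 34.43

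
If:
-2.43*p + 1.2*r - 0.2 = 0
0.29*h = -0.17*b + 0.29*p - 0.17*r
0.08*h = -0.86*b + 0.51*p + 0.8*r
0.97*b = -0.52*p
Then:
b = 0.03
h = -0.10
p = -0.05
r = 0.06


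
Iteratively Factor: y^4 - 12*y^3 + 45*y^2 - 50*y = (y - 5)*(y^3 - 7*y^2 + 10*y) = (y - 5)*(y - 2)*(y^2 - 5*y) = (y - 5)^2*(y - 2)*(y)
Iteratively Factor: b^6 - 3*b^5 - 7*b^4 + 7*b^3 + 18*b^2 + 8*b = (b - 4)*(b^5 + b^4 - 3*b^3 - 5*b^2 - 2*b) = (b - 4)*(b + 1)*(b^4 - 3*b^2 - 2*b) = (b - 4)*(b - 2)*(b + 1)*(b^3 + 2*b^2 + b) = (b - 4)*(b - 2)*(b + 1)^2*(b^2 + b) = b*(b - 4)*(b - 2)*(b + 1)^2*(b + 1)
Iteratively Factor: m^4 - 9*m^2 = (m)*(m^3 - 9*m) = m^2*(m^2 - 9) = m^2*(m - 3)*(m + 3)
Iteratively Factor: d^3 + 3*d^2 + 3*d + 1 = (d + 1)*(d^2 + 2*d + 1) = (d + 1)^2*(d + 1)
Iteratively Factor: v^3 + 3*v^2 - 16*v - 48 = (v + 4)*(v^2 - v - 12) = (v - 4)*(v + 4)*(v + 3)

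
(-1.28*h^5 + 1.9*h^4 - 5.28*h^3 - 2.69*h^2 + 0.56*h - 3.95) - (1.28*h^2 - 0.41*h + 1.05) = -1.28*h^5 + 1.9*h^4 - 5.28*h^3 - 3.97*h^2 + 0.97*h - 5.0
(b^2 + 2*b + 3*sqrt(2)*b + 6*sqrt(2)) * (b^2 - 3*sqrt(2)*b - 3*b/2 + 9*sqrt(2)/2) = b^4 + b^3/2 - 21*b^2 - 9*b + 54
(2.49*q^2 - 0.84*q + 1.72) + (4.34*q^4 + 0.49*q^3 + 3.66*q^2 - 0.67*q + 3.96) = 4.34*q^4 + 0.49*q^3 + 6.15*q^2 - 1.51*q + 5.68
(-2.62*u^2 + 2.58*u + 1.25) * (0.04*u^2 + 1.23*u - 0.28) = -0.1048*u^4 - 3.1194*u^3 + 3.957*u^2 + 0.8151*u - 0.35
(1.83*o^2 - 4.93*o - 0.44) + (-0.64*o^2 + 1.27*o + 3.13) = 1.19*o^2 - 3.66*o + 2.69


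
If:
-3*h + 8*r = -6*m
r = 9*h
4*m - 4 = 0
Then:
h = -2/23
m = 1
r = -18/23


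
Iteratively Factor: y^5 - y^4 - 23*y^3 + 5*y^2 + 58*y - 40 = (y - 5)*(y^4 + 4*y^3 - 3*y^2 - 10*y + 8) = (y - 5)*(y + 4)*(y^3 - 3*y + 2) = (y - 5)*(y - 1)*(y + 4)*(y^2 + y - 2) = (y - 5)*(y - 1)*(y + 2)*(y + 4)*(y - 1)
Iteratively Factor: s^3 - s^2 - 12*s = (s)*(s^2 - s - 12) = s*(s - 4)*(s + 3)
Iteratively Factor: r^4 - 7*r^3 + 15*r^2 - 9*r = (r)*(r^3 - 7*r^2 + 15*r - 9) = r*(r - 3)*(r^2 - 4*r + 3) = r*(r - 3)*(r - 1)*(r - 3)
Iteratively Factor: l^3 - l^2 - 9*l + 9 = (l - 3)*(l^2 + 2*l - 3) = (l - 3)*(l + 3)*(l - 1)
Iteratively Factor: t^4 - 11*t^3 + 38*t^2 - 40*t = (t - 2)*(t^3 - 9*t^2 + 20*t) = (t - 4)*(t - 2)*(t^2 - 5*t) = t*(t - 4)*(t - 2)*(t - 5)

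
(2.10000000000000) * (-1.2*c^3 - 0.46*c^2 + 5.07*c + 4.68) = -2.52*c^3 - 0.966*c^2 + 10.647*c + 9.828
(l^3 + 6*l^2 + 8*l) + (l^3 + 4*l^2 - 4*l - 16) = 2*l^3 + 10*l^2 + 4*l - 16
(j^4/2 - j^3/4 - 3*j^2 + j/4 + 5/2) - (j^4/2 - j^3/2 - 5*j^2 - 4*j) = j^3/4 + 2*j^2 + 17*j/4 + 5/2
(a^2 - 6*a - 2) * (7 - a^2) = -a^4 + 6*a^3 + 9*a^2 - 42*a - 14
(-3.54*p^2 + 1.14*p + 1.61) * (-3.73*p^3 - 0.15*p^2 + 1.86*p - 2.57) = 13.2042*p^5 - 3.7212*p^4 - 12.7607*p^3 + 10.9767*p^2 + 0.0648000000000004*p - 4.1377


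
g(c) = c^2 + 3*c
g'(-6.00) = -9.00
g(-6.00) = 18.00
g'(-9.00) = -15.00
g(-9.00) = 54.00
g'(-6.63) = -10.26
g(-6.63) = 24.07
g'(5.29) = 13.58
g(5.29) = 43.85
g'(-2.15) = -1.30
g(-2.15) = -1.83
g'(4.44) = 11.88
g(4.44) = 33.03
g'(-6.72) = -10.44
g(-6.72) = 25.00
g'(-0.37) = 2.26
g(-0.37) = -0.97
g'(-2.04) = -1.08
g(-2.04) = -1.96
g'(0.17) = 3.34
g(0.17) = 0.54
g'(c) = 2*c + 3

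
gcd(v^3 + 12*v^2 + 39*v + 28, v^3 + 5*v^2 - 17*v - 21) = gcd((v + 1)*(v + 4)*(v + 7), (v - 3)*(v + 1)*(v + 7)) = v^2 + 8*v + 7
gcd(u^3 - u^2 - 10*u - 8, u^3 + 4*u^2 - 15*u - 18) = u + 1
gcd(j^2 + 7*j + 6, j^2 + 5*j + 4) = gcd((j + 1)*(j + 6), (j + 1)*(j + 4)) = j + 1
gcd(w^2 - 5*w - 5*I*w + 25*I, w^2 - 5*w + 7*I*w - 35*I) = w - 5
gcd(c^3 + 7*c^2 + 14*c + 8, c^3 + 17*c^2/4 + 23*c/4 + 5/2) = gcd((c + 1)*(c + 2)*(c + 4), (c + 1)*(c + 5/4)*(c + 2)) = c^2 + 3*c + 2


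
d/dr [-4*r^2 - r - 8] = -8*r - 1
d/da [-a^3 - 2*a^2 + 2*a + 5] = -3*a^2 - 4*a + 2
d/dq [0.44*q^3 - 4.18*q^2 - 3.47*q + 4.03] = 1.32*q^2 - 8.36*q - 3.47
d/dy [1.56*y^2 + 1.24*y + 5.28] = 3.12*y + 1.24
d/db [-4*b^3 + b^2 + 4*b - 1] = -12*b^2 + 2*b + 4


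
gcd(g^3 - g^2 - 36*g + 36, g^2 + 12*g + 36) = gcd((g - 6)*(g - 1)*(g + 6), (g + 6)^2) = g + 6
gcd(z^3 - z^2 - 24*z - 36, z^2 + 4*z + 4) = z + 2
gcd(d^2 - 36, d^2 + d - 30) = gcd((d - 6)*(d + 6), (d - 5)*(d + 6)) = d + 6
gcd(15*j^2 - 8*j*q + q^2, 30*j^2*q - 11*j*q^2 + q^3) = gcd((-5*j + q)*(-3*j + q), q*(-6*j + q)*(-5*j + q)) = -5*j + q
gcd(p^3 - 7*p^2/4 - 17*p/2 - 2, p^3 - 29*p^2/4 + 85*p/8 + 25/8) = p + 1/4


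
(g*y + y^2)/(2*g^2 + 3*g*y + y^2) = y/(2*g + y)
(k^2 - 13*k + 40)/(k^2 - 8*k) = (k - 5)/k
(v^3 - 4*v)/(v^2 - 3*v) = (v^2 - 4)/(v - 3)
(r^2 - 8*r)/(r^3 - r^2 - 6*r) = (8 - r)/(-r^2 + r + 6)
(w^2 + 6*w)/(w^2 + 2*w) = (w + 6)/(w + 2)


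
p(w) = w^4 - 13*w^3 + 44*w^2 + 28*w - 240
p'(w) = 4*w^3 - 39*w^2 + 88*w + 28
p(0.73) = -200.89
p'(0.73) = 73.01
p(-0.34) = -243.91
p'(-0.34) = -6.59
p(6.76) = 32.34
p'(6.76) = 76.34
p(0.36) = -224.81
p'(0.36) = 54.81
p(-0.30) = -244.08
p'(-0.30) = -2.02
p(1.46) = -141.24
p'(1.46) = 85.80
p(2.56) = -55.12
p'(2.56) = 64.80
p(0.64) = -207.30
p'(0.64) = 69.39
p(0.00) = -240.00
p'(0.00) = 28.00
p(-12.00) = 48960.00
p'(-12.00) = -13556.00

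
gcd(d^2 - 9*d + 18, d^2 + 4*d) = 1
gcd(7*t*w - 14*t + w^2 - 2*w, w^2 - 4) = w - 2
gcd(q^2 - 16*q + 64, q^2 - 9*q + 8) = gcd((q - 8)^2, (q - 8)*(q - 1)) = q - 8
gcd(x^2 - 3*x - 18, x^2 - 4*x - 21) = x + 3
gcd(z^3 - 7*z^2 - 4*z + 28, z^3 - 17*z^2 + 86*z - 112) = z^2 - 9*z + 14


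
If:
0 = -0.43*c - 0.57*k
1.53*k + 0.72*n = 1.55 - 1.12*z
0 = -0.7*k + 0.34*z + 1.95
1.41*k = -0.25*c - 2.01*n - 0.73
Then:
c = -3.16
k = 2.39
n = -1.64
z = -0.82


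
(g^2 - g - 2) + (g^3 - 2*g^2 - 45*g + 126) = g^3 - g^2 - 46*g + 124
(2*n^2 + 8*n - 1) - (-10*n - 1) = 2*n^2 + 18*n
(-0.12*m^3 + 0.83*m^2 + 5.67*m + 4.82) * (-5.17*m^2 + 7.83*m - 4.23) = 0.6204*m^5 - 5.2307*m^4 - 22.3074*m^3 + 15.9658*m^2 + 13.7565*m - 20.3886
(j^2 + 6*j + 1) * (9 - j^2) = -j^4 - 6*j^3 + 8*j^2 + 54*j + 9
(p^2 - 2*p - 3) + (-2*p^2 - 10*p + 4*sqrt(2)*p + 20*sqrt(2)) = -p^2 - 12*p + 4*sqrt(2)*p - 3 + 20*sqrt(2)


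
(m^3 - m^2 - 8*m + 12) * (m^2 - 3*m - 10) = m^5 - 4*m^4 - 15*m^3 + 46*m^2 + 44*m - 120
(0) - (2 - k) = k - 2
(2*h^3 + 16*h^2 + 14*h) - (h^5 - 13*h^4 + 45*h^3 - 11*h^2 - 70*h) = -h^5 + 13*h^4 - 43*h^3 + 27*h^2 + 84*h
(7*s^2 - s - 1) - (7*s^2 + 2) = -s - 3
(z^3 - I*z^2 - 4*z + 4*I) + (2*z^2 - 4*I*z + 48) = z^3 + 2*z^2 - I*z^2 - 4*z - 4*I*z + 48 + 4*I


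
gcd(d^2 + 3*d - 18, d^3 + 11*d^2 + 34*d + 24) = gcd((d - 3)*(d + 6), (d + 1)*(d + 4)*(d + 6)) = d + 6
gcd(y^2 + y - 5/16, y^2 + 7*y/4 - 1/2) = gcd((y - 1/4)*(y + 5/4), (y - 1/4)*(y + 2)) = y - 1/4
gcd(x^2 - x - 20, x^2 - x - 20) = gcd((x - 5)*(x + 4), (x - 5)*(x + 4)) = x^2 - x - 20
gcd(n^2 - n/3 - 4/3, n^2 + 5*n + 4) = n + 1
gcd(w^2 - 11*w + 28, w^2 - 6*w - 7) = w - 7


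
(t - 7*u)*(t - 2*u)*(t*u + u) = t^3*u - 9*t^2*u^2 + t^2*u + 14*t*u^3 - 9*t*u^2 + 14*u^3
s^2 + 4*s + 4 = (s + 2)^2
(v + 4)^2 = v^2 + 8*v + 16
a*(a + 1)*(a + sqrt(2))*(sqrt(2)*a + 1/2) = sqrt(2)*a^4 + sqrt(2)*a^3 + 5*a^3/2 + sqrt(2)*a^2/2 + 5*a^2/2 + sqrt(2)*a/2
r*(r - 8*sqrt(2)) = r^2 - 8*sqrt(2)*r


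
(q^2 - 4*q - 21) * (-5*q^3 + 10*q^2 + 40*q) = -5*q^5 + 30*q^4 + 105*q^3 - 370*q^2 - 840*q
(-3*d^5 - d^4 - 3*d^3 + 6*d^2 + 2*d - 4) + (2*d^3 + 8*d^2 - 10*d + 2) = -3*d^5 - d^4 - d^3 + 14*d^2 - 8*d - 2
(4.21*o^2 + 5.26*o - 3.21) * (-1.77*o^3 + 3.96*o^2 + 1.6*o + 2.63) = -7.4517*o^5 + 7.3614*o^4 + 33.2473*o^3 + 6.7767*o^2 + 8.6978*o - 8.4423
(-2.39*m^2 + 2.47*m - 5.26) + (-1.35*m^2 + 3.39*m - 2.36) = -3.74*m^2 + 5.86*m - 7.62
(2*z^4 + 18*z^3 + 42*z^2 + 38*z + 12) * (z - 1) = 2*z^5 + 16*z^4 + 24*z^3 - 4*z^2 - 26*z - 12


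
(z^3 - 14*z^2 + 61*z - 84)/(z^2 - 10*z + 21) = z - 4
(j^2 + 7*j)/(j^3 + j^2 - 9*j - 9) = j*(j + 7)/(j^3 + j^2 - 9*j - 9)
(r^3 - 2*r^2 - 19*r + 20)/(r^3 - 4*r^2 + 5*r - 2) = (r^2 - r - 20)/(r^2 - 3*r + 2)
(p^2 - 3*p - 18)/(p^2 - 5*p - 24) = (p - 6)/(p - 8)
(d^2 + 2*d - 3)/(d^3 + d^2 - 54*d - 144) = (d - 1)/(d^2 - 2*d - 48)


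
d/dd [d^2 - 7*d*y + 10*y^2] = 2*d - 7*y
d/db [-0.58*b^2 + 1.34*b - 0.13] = 1.34 - 1.16*b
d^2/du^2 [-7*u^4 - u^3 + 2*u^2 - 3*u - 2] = -84*u^2 - 6*u + 4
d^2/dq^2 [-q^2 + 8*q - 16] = -2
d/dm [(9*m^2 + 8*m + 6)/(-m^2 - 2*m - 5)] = 2*(-5*m^2 - 39*m - 14)/(m^4 + 4*m^3 + 14*m^2 + 20*m + 25)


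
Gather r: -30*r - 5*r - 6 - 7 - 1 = -35*r - 14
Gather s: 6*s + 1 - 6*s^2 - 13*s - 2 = -6*s^2 - 7*s - 1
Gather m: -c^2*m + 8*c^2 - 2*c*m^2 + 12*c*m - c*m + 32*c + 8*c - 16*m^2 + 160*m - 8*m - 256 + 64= 8*c^2 + 40*c + m^2*(-2*c - 16) + m*(-c^2 + 11*c + 152) - 192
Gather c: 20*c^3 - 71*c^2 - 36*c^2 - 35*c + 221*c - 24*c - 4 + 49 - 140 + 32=20*c^3 - 107*c^2 + 162*c - 63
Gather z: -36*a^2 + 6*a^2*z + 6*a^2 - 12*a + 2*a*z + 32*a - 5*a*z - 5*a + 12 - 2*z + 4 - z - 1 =-30*a^2 + 15*a + z*(6*a^2 - 3*a - 3) + 15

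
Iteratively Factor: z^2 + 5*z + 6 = (z + 3)*(z + 2)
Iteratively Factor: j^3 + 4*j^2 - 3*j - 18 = (j + 3)*(j^2 + j - 6) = (j - 2)*(j + 3)*(j + 3)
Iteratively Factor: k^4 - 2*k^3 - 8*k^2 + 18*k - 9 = (k - 1)*(k^3 - k^2 - 9*k + 9) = (k - 1)*(k + 3)*(k^2 - 4*k + 3) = (k - 3)*(k - 1)*(k + 3)*(k - 1)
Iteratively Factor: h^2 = (h)*(h)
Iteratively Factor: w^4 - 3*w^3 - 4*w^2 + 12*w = (w - 3)*(w^3 - 4*w) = w*(w - 3)*(w^2 - 4) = w*(w - 3)*(w + 2)*(w - 2)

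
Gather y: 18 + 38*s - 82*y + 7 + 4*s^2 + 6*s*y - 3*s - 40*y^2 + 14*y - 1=4*s^2 + 35*s - 40*y^2 + y*(6*s - 68) + 24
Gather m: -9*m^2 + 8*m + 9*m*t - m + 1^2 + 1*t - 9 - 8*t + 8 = -9*m^2 + m*(9*t + 7) - 7*t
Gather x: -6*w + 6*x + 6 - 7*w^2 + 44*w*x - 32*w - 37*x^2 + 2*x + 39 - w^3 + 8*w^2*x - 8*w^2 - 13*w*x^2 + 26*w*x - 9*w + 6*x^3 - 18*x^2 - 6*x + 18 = -w^3 - 15*w^2 - 47*w + 6*x^3 + x^2*(-13*w - 55) + x*(8*w^2 + 70*w + 2) + 63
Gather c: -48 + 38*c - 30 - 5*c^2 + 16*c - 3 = -5*c^2 + 54*c - 81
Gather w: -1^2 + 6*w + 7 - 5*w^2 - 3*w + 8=-5*w^2 + 3*w + 14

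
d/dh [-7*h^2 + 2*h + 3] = 2 - 14*h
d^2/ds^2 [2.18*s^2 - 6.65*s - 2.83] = 4.36000000000000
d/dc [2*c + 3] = 2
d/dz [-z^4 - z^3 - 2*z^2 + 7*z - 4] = -4*z^3 - 3*z^2 - 4*z + 7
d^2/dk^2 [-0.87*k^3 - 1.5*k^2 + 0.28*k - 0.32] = -5.22*k - 3.0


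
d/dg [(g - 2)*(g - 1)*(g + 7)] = 3*g^2 + 8*g - 19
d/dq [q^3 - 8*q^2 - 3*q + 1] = 3*q^2 - 16*q - 3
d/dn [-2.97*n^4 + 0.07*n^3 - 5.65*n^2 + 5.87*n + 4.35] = -11.88*n^3 + 0.21*n^2 - 11.3*n + 5.87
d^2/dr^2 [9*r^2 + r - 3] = 18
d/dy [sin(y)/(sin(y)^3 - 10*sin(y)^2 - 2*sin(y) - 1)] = (-2*sin(y)^3 + 10*sin(y)^2 - 1)*cos(y)/(sin(y)^3 - 10*sin(y)^2 - 2*sin(y) - 1)^2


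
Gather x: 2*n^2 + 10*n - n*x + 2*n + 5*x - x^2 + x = 2*n^2 + 12*n - x^2 + x*(6 - n)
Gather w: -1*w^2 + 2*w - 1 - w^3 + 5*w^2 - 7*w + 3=-w^3 + 4*w^2 - 5*w + 2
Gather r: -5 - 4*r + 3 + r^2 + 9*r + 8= r^2 + 5*r + 6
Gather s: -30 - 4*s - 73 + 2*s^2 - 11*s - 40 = 2*s^2 - 15*s - 143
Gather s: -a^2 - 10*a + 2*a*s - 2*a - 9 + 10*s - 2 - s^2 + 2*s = -a^2 - 12*a - s^2 + s*(2*a + 12) - 11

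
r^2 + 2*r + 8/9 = (r + 2/3)*(r + 4/3)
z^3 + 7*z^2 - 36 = (z - 2)*(z + 3)*(z + 6)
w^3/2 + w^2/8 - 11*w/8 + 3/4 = (w/2 + 1)*(w - 1)*(w - 3/4)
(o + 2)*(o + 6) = o^2 + 8*o + 12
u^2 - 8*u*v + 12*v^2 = (u - 6*v)*(u - 2*v)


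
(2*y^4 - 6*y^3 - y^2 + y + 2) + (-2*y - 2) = 2*y^4 - 6*y^3 - y^2 - y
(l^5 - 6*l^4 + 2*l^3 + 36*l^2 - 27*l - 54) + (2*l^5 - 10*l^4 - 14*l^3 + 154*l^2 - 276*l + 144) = 3*l^5 - 16*l^4 - 12*l^3 + 190*l^2 - 303*l + 90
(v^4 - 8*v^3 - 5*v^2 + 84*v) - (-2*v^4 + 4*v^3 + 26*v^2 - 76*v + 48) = 3*v^4 - 12*v^3 - 31*v^2 + 160*v - 48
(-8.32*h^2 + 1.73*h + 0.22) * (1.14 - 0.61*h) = 5.0752*h^3 - 10.5401*h^2 + 1.838*h + 0.2508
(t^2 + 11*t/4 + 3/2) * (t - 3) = t^3 - t^2/4 - 27*t/4 - 9/2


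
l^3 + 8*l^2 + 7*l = l*(l + 1)*(l + 7)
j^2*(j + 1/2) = j^3 + j^2/2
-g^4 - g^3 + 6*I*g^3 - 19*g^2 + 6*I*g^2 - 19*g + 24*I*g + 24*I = (g - 8*I)*(g + 3*I)*(I*g + 1)*(I*g + I)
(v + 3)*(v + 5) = v^2 + 8*v + 15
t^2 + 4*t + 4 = (t + 2)^2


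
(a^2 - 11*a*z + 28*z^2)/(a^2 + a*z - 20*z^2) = (a - 7*z)/(a + 5*z)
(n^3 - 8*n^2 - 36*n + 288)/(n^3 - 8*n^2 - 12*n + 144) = (n^2 - 2*n - 48)/(n^2 - 2*n - 24)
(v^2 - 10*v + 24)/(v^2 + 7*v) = (v^2 - 10*v + 24)/(v*(v + 7))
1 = 1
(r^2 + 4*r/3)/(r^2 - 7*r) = (r + 4/3)/(r - 7)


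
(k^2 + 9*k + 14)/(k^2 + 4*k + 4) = (k + 7)/(k + 2)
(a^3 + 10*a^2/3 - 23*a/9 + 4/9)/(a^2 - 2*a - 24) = (9*a^2 - 6*a + 1)/(9*(a - 6))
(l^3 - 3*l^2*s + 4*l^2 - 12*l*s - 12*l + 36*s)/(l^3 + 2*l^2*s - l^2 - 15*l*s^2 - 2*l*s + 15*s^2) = (l^2 + 4*l - 12)/(l^2 + 5*l*s - l - 5*s)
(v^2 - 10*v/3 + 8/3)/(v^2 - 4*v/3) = (v - 2)/v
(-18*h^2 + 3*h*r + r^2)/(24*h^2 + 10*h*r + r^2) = (-3*h + r)/(4*h + r)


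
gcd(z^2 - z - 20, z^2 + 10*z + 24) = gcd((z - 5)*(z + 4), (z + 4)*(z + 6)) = z + 4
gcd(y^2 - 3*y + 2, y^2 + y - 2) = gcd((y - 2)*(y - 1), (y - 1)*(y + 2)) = y - 1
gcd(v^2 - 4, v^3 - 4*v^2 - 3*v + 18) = v + 2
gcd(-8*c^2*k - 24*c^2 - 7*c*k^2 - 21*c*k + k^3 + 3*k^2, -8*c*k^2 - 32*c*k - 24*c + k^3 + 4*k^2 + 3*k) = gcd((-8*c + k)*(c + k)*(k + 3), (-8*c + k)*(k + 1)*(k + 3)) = 8*c*k + 24*c - k^2 - 3*k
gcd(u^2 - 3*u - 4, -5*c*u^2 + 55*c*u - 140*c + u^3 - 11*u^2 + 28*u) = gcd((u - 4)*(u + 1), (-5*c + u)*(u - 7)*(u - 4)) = u - 4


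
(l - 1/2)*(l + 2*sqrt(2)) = l^2 - l/2 + 2*sqrt(2)*l - sqrt(2)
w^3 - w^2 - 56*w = w*(w - 8)*(w + 7)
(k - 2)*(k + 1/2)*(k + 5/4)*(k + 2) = k^4 + 7*k^3/4 - 27*k^2/8 - 7*k - 5/2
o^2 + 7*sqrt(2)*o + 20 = (o + 2*sqrt(2))*(o + 5*sqrt(2))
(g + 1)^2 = g^2 + 2*g + 1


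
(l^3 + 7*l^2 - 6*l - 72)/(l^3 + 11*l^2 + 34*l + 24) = (l - 3)/(l + 1)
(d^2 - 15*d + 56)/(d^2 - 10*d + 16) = (d - 7)/(d - 2)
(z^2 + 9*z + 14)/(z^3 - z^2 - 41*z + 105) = (z + 2)/(z^2 - 8*z + 15)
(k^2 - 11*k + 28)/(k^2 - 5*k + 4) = (k - 7)/(k - 1)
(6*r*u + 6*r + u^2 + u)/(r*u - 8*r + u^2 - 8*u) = (6*r*u + 6*r + u^2 + u)/(r*u - 8*r + u^2 - 8*u)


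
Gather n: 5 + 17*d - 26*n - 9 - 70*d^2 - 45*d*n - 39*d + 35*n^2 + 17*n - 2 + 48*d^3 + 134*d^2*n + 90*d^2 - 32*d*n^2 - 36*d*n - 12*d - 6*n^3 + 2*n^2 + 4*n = 48*d^3 + 20*d^2 - 34*d - 6*n^3 + n^2*(37 - 32*d) + n*(134*d^2 - 81*d - 5) - 6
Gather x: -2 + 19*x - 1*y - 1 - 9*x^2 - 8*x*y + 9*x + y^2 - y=-9*x^2 + x*(28 - 8*y) + y^2 - 2*y - 3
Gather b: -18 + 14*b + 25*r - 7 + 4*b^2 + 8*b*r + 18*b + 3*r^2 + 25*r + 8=4*b^2 + b*(8*r + 32) + 3*r^2 + 50*r - 17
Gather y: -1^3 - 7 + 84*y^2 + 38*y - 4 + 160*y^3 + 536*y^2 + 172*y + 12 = 160*y^3 + 620*y^2 + 210*y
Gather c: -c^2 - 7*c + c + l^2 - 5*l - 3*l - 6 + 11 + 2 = -c^2 - 6*c + l^2 - 8*l + 7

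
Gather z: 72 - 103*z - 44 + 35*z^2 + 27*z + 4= 35*z^2 - 76*z + 32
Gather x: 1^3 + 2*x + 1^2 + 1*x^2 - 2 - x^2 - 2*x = 0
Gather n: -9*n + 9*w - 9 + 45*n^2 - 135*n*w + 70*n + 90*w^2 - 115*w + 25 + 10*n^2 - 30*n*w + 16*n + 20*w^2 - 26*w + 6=55*n^2 + n*(77 - 165*w) + 110*w^2 - 132*w + 22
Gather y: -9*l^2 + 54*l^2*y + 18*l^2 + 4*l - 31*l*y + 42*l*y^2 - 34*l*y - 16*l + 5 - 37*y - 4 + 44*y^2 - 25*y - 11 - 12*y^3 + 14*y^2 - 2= 9*l^2 - 12*l - 12*y^3 + y^2*(42*l + 58) + y*(54*l^2 - 65*l - 62) - 12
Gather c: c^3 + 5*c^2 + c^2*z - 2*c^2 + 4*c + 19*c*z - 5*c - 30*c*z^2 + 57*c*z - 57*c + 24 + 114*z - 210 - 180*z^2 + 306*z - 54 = c^3 + c^2*(z + 3) + c*(-30*z^2 + 76*z - 58) - 180*z^2 + 420*z - 240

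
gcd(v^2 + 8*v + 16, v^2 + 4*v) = v + 4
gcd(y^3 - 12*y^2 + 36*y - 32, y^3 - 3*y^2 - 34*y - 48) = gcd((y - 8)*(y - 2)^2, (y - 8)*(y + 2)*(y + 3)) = y - 8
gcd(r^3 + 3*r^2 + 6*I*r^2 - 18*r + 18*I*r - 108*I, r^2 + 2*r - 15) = r - 3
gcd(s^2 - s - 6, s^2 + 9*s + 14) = s + 2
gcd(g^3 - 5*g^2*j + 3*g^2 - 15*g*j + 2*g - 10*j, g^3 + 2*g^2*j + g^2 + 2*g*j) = g + 1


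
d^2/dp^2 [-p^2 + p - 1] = -2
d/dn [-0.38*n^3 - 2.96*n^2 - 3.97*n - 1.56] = -1.14*n^2 - 5.92*n - 3.97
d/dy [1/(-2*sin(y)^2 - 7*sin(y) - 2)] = (4*sin(y) + 7)*cos(y)/(7*sin(y) - cos(2*y) + 3)^2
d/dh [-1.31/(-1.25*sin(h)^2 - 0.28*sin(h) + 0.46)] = -(3.275*sin(h) + 0.3668)*cos(h)/(1.25*sin(h)^2 + 0.28*sin(h) - 0.46)^2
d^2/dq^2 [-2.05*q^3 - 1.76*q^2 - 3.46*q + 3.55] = -12.3*q - 3.52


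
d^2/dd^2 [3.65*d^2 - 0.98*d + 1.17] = 7.30000000000000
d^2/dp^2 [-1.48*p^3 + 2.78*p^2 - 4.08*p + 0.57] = 5.56 - 8.88*p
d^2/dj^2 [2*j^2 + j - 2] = 4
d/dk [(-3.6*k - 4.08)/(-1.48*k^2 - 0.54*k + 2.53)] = (5.328*k^2 + 1.944*k - (2.96*k + 0.54)*(3.6*k + 4.08) - 9.108)/(1.48*k^2 + 0.54*k - 2.53)^2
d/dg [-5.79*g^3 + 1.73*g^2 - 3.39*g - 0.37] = -17.37*g^2 + 3.46*g - 3.39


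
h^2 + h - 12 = (h - 3)*(h + 4)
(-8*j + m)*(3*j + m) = -24*j^2 - 5*j*m + m^2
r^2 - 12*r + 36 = (r - 6)^2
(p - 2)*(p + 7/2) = p^2 + 3*p/2 - 7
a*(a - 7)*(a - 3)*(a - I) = a^4 - 10*a^3 - I*a^3 + 21*a^2 + 10*I*a^2 - 21*I*a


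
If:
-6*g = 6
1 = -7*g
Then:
No Solution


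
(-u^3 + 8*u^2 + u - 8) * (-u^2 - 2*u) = u^5 - 6*u^4 - 17*u^3 + 6*u^2 + 16*u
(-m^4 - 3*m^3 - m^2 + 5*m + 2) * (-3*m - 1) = 3*m^5 + 10*m^4 + 6*m^3 - 14*m^2 - 11*m - 2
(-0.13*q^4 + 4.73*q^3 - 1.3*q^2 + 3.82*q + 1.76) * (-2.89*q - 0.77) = 0.3757*q^5 - 13.5696*q^4 + 0.1149*q^3 - 10.0388*q^2 - 8.0278*q - 1.3552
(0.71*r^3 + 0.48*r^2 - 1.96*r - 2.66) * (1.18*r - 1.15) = 0.8378*r^4 - 0.2501*r^3 - 2.8648*r^2 - 0.8848*r + 3.059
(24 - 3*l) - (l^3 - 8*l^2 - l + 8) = -l^3 + 8*l^2 - 2*l + 16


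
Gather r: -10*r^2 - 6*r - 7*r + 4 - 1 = -10*r^2 - 13*r + 3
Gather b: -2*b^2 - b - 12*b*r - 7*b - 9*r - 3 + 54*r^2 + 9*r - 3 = -2*b^2 + b*(-12*r - 8) + 54*r^2 - 6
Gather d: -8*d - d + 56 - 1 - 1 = 54 - 9*d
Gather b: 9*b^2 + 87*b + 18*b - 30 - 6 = 9*b^2 + 105*b - 36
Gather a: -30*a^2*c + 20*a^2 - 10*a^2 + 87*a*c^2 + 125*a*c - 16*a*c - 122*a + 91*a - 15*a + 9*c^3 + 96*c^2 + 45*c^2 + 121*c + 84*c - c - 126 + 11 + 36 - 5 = a^2*(10 - 30*c) + a*(87*c^2 + 109*c - 46) + 9*c^3 + 141*c^2 + 204*c - 84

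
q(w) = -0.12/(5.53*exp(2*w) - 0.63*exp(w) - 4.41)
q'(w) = -0.12*(-11.06*exp(2*w) + 0.63*exp(w))/(5.53*exp(2*w) - 0.63*exp(w) - 4.41)^2 = (1.3272*exp(w) - 0.0756)*exp(w)/(-5.53*exp(2*w) + 0.63*exp(w) + 4.41)^2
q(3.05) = -0.00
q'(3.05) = 0.00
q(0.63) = -0.01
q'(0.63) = 0.02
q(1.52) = -0.00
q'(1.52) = 0.00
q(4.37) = -0.00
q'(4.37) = 0.00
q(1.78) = -0.00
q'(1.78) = 0.00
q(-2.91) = 0.03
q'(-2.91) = -0.00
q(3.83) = -0.00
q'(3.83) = 0.00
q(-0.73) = 0.03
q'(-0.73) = 0.02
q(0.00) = -0.24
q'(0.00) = 5.21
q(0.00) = -0.24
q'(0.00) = 5.21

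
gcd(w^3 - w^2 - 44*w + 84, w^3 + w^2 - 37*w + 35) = w + 7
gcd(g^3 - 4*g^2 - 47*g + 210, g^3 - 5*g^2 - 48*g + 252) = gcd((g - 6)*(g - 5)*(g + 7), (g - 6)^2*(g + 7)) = g^2 + g - 42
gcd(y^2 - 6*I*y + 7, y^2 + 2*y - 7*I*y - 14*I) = y - 7*I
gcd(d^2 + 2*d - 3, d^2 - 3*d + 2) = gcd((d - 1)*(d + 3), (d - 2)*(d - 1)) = d - 1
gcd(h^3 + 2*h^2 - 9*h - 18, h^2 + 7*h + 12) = h + 3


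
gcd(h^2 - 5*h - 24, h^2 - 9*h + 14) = 1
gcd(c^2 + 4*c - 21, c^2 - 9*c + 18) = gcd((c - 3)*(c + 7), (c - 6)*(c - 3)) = c - 3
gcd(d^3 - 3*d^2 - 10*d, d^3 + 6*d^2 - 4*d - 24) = d + 2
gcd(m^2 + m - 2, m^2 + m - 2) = m^2 + m - 2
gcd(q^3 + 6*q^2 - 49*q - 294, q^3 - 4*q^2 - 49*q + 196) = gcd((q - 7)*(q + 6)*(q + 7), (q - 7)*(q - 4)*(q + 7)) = q^2 - 49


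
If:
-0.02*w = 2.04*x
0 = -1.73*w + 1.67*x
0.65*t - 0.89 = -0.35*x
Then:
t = 1.37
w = 0.00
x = 0.00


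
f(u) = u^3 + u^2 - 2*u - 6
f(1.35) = -4.42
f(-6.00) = -174.00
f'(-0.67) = -1.99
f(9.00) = 786.00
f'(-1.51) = 1.82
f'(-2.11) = 7.14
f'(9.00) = 259.00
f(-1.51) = -4.14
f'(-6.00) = 94.00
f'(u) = 3*u^2 + 2*u - 2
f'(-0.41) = -2.32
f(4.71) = 111.25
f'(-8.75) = 210.19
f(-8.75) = -581.86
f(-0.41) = -5.08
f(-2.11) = -6.72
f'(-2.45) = 11.11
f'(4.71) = 73.97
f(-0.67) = -4.51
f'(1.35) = 6.17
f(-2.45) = -9.80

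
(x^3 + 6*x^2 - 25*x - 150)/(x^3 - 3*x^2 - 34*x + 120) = (x + 5)/(x - 4)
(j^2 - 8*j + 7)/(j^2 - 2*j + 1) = (j - 7)/(j - 1)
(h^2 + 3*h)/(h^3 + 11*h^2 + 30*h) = (h + 3)/(h^2 + 11*h + 30)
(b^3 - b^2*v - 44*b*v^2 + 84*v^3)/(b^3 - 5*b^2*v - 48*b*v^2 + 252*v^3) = (-b + 2*v)/(-b + 6*v)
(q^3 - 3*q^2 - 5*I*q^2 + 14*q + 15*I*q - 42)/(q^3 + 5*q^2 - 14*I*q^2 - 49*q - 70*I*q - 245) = (q^2 + q*(-3 + 2*I) - 6*I)/(q^2 + q*(5 - 7*I) - 35*I)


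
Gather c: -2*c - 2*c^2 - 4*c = -2*c^2 - 6*c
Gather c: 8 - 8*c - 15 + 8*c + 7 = 0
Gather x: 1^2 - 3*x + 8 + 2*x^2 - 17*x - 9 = 2*x^2 - 20*x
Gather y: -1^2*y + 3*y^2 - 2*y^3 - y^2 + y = -2*y^3 + 2*y^2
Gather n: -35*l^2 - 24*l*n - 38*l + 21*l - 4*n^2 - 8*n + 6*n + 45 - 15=-35*l^2 - 17*l - 4*n^2 + n*(-24*l - 2) + 30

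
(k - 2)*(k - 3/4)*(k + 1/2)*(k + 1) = k^4 - 5*k^3/4 - 17*k^2/8 + 7*k/8 + 3/4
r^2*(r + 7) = r^3 + 7*r^2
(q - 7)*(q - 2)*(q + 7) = q^3 - 2*q^2 - 49*q + 98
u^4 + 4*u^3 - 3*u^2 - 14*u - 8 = (u - 2)*(u + 1)^2*(u + 4)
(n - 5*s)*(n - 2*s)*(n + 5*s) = n^3 - 2*n^2*s - 25*n*s^2 + 50*s^3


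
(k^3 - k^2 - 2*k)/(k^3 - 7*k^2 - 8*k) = (k - 2)/(k - 8)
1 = 1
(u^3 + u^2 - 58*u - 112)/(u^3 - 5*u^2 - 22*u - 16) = (u + 7)/(u + 1)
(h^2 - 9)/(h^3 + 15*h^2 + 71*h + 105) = (h - 3)/(h^2 + 12*h + 35)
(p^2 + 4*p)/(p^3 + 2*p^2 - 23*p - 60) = p/(p^2 - 2*p - 15)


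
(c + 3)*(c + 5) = c^2 + 8*c + 15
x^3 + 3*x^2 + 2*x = x*(x + 1)*(x + 2)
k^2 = k^2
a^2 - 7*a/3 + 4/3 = (a - 4/3)*(a - 1)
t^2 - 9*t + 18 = (t - 6)*(t - 3)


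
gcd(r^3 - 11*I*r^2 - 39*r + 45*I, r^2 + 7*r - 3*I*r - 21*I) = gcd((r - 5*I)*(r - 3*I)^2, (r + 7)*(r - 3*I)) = r - 3*I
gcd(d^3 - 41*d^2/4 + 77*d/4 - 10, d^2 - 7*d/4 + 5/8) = d - 5/4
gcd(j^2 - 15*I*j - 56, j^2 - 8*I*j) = j - 8*I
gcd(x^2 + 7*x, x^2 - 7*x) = x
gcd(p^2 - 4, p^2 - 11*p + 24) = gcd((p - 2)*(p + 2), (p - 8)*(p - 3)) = 1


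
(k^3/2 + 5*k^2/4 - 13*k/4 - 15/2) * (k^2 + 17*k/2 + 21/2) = k^5/2 + 11*k^4/2 + 101*k^3/8 - 22*k^2 - 783*k/8 - 315/4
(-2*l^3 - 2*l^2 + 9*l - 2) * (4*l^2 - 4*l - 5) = -8*l^5 + 54*l^3 - 34*l^2 - 37*l + 10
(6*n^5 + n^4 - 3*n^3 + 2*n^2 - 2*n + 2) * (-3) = -18*n^5 - 3*n^4 + 9*n^3 - 6*n^2 + 6*n - 6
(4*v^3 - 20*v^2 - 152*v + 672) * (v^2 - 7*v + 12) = 4*v^5 - 48*v^4 + 36*v^3 + 1496*v^2 - 6528*v + 8064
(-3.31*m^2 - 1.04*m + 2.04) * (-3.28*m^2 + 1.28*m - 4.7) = 10.8568*m^4 - 0.825600000000001*m^3 + 7.5346*m^2 + 7.4992*m - 9.588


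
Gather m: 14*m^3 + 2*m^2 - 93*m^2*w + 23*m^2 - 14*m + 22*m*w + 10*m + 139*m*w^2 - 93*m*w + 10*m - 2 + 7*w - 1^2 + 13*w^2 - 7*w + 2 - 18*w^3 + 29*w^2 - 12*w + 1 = 14*m^3 + m^2*(25 - 93*w) + m*(139*w^2 - 71*w + 6) - 18*w^3 + 42*w^2 - 12*w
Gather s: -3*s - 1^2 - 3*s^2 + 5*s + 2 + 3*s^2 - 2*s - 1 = 0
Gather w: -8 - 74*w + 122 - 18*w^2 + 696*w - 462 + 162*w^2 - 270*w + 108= 144*w^2 + 352*w - 240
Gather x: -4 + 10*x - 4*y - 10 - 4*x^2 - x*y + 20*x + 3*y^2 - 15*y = -4*x^2 + x*(30 - y) + 3*y^2 - 19*y - 14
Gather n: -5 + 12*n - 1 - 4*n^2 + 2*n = -4*n^2 + 14*n - 6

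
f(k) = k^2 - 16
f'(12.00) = 24.00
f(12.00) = 128.00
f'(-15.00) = -30.00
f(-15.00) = 209.00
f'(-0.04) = -0.08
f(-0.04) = -16.00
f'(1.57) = 3.14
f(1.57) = -13.54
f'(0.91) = 1.82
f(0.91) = -15.17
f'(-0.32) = -0.64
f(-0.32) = -15.90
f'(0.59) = 1.18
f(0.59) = -15.65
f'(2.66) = 5.32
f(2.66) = -8.92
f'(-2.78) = -5.56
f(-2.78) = -8.27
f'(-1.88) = -3.76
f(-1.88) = -12.47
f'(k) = 2*k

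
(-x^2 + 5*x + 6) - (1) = -x^2 + 5*x + 5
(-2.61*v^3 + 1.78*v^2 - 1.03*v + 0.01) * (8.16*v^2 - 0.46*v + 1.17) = -21.2976*v^5 + 15.7254*v^4 - 12.2773*v^3 + 2.638*v^2 - 1.2097*v + 0.0117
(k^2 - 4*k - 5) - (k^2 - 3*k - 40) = 35 - k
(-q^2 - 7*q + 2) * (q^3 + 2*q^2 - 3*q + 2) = -q^5 - 9*q^4 - 9*q^3 + 23*q^2 - 20*q + 4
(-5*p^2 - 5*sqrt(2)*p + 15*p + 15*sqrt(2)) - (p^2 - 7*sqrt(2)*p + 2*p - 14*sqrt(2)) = -6*p^2 + 2*sqrt(2)*p + 13*p + 29*sqrt(2)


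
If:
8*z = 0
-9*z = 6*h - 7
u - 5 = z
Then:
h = 7/6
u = 5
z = 0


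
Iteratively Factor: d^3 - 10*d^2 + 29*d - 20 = (d - 4)*(d^2 - 6*d + 5) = (d - 5)*(d - 4)*(d - 1)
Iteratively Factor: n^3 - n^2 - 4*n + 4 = (n + 2)*(n^2 - 3*n + 2) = (n - 1)*(n + 2)*(n - 2)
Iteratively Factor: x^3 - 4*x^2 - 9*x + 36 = (x + 3)*(x^2 - 7*x + 12) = (x - 3)*(x + 3)*(x - 4)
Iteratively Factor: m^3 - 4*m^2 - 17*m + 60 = (m - 3)*(m^2 - m - 20) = (m - 5)*(m - 3)*(m + 4)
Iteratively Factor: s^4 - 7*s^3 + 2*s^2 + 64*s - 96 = (s - 2)*(s^3 - 5*s^2 - 8*s + 48) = (s - 4)*(s - 2)*(s^2 - s - 12) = (s - 4)*(s - 2)*(s + 3)*(s - 4)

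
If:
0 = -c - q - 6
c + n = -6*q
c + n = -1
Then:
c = -37/6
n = 31/6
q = 1/6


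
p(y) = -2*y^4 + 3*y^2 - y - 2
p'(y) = -8*y^3 + 6*y - 1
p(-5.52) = -1761.96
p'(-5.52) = 1311.45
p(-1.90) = -15.33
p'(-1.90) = 42.47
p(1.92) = -20.04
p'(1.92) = -46.10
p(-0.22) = -1.64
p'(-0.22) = -2.23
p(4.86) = -1051.77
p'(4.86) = -890.17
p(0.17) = -2.08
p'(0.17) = -0.02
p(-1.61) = -6.05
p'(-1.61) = 22.73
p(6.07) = -2612.63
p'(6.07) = -1753.77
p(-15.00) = -100562.00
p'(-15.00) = 26909.00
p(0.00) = -2.00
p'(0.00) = -1.00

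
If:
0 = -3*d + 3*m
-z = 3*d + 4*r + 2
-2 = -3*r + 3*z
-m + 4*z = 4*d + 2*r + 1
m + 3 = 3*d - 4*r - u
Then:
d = -21/31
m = -21/31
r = 13/93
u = -457/93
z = -49/93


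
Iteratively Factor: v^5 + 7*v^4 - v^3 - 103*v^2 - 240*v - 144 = (v + 1)*(v^4 + 6*v^3 - 7*v^2 - 96*v - 144) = (v - 4)*(v + 1)*(v^3 + 10*v^2 + 33*v + 36) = (v - 4)*(v + 1)*(v + 3)*(v^2 + 7*v + 12) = (v - 4)*(v + 1)*(v + 3)*(v + 4)*(v + 3)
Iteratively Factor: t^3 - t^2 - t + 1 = (t - 1)*(t^2 - 1) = (t - 1)*(t + 1)*(t - 1)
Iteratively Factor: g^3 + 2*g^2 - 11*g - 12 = (g + 4)*(g^2 - 2*g - 3) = (g + 1)*(g + 4)*(g - 3)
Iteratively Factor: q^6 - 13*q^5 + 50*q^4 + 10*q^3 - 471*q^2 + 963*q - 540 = (q - 3)*(q^5 - 10*q^4 + 20*q^3 + 70*q^2 - 261*q + 180) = (q - 4)*(q - 3)*(q^4 - 6*q^3 - 4*q^2 + 54*q - 45) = (q - 4)*(q - 3)*(q - 1)*(q^3 - 5*q^2 - 9*q + 45) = (q - 4)*(q - 3)*(q - 1)*(q + 3)*(q^2 - 8*q + 15) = (q - 4)*(q - 3)^2*(q - 1)*(q + 3)*(q - 5)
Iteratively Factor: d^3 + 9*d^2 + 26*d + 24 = (d + 2)*(d^2 + 7*d + 12) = (d + 2)*(d + 4)*(d + 3)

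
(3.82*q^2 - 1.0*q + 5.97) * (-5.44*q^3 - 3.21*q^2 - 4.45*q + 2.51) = -20.7808*q^5 - 6.8222*q^4 - 46.2658*q^3 - 5.1255*q^2 - 29.0765*q + 14.9847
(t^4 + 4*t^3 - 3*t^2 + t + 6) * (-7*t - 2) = -7*t^5 - 30*t^4 + 13*t^3 - t^2 - 44*t - 12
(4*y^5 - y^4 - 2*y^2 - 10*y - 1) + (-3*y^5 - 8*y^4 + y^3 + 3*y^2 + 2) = y^5 - 9*y^4 + y^3 + y^2 - 10*y + 1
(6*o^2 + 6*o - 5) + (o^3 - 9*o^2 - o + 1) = o^3 - 3*o^2 + 5*o - 4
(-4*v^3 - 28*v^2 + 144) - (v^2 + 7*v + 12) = -4*v^3 - 29*v^2 - 7*v + 132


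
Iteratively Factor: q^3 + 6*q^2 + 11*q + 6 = (q + 3)*(q^2 + 3*q + 2) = (q + 2)*(q + 3)*(q + 1)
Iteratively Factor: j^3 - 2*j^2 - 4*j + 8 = (j - 2)*(j^2 - 4) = (j - 2)^2*(j + 2)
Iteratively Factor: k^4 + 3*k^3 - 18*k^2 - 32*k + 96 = (k - 3)*(k^3 + 6*k^2 - 32) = (k - 3)*(k - 2)*(k^2 + 8*k + 16) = (k - 3)*(k - 2)*(k + 4)*(k + 4)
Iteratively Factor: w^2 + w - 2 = (w - 1)*(w + 2)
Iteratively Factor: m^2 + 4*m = (m)*(m + 4)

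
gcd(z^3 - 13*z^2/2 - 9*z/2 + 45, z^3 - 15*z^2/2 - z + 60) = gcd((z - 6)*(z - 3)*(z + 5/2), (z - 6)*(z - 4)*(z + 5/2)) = z^2 - 7*z/2 - 15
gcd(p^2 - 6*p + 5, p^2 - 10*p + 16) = 1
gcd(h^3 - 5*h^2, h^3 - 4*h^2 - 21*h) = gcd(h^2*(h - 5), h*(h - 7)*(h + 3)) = h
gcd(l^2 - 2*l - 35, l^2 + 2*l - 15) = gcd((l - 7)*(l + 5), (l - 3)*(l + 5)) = l + 5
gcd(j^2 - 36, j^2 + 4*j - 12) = j + 6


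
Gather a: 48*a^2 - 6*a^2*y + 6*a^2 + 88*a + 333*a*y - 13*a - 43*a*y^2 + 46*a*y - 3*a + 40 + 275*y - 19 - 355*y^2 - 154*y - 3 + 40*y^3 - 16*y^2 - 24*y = a^2*(54 - 6*y) + a*(-43*y^2 + 379*y + 72) + 40*y^3 - 371*y^2 + 97*y + 18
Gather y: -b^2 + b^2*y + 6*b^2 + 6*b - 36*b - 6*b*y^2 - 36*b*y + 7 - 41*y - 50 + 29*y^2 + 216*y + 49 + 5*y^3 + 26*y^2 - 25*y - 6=5*b^2 - 30*b + 5*y^3 + y^2*(55 - 6*b) + y*(b^2 - 36*b + 150)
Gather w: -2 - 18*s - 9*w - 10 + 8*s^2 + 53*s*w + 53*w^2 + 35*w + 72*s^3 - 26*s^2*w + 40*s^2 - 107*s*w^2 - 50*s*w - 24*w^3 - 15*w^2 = 72*s^3 + 48*s^2 - 18*s - 24*w^3 + w^2*(38 - 107*s) + w*(-26*s^2 + 3*s + 26) - 12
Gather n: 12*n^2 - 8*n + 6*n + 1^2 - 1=12*n^2 - 2*n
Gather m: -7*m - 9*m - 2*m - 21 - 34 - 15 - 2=-18*m - 72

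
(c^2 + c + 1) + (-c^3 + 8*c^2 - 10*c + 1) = -c^3 + 9*c^2 - 9*c + 2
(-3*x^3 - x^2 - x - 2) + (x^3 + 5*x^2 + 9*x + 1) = -2*x^3 + 4*x^2 + 8*x - 1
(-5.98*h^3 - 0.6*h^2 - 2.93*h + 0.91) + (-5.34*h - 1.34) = -5.98*h^3 - 0.6*h^2 - 8.27*h - 0.43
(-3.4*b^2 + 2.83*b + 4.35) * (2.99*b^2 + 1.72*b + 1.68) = -10.166*b^4 + 2.6137*b^3 + 12.1621*b^2 + 12.2364*b + 7.308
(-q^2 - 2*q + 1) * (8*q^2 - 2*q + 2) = -8*q^4 - 14*q^3 + 10*q^2 - 6*q + 2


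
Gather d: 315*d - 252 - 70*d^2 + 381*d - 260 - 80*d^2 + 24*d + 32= -150*d^2 + 720*d - 480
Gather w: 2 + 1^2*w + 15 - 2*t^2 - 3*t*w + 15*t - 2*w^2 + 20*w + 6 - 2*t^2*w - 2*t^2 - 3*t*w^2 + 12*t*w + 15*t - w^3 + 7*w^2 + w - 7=-4*t^2 + 30*t - w^3 + w^2*(5 - 3*t) + w*(-2*t^2 + 9*t + 22) + 16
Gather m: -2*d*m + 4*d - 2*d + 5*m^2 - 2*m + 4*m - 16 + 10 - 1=2*d + 5*m^2 + m*(2 - 2*d) - 7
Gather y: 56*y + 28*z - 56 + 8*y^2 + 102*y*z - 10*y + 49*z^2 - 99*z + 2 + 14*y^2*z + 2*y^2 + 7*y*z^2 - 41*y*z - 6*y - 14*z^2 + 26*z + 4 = y^2*(14*z + 10) + y*(7*z^2 + 61*z + 40) + 35*z^2 - 45*z - 50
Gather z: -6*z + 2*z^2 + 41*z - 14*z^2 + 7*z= -12*z^2 + 42*z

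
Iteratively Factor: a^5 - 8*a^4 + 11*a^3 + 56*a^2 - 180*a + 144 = (a - 4)*(a^4 - 4*a^3 - 5*a^2 + 36*a - 36) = (a - 4)*(a - 2)*(a^3 - 2*a^2 - 9*a + 18) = (a - 4)*(a - 3)*(a - 2)*(a^2 + a - 6) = (a - 4)*(a - 3)*(a - 2)^2*(a + 3)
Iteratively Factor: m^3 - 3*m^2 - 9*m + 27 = (m - 3)*(m^2 - 9) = (m - 3)*(m + 3)*(m - 3)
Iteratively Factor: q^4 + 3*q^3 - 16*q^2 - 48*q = (q - 4)*(q^3 + 7*q^2 + 12*q) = (q - 4)*(q + 3)*(q^2 + 4*q) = (q - 4)*(q + 3)*(q + 4)*(q)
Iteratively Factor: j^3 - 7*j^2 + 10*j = (j - 5)*(j^2 - 2*j) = (j - 5)*(j - 2)*(j)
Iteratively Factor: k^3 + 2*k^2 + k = (k + 1)*(k^2 + k) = k*(k + 1)*(k + 1)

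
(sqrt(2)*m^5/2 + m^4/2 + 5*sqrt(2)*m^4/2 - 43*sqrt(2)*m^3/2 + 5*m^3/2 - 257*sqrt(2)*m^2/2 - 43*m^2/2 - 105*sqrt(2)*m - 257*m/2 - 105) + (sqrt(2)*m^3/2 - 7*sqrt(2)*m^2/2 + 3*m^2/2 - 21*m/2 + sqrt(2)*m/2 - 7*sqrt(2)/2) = sqrt(2)*m^5/2 + m^4/2 + 5*sqrt(2)*m^4/2 - 21*sqrt(2)*m^3 + 5*m^3/2 - 132*sqrt(2)*m^2 - 20*m^2 - 209*sqrt(2)*m/2 - 139*m - 105 - 7*sqrt(2)/2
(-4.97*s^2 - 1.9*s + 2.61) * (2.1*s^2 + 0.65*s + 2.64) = -10.437*s^4 - 7.2205*s^3 - 8.8748*s^2 - 3.3195*s + 6.8904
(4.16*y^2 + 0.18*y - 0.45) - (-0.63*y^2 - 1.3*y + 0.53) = 4.79*y^2 + 1.48*y - 0.98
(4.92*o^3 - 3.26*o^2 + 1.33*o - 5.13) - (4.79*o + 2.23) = 4.92*o^3 - 3.26*o^2 - 3.46*o - 7.36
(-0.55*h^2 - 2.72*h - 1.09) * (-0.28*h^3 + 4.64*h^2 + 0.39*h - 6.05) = 0.154*h^5 - 1.7904*h^4 - 12.5301*h^3 - 2.7909*h^2 + 16.0309*h + 6.5945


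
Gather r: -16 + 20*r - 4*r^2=-4*r^2 + 20*r - 16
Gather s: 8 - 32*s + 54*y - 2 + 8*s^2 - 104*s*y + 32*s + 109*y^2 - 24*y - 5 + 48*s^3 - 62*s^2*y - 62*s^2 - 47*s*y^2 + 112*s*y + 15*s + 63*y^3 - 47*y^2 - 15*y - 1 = 48*s^3 + s^2*(-62*y - 54) + s*(-47*y^2 + 8*y + 15) + 63*y^3 + 62*y^2 + 15*y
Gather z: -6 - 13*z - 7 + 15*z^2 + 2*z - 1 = 15*z^2 - 11*z - 14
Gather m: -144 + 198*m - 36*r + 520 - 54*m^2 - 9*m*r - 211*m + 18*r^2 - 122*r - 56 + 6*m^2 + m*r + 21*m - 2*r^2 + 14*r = -48*m^2 + m*(8 - 8*r) + 16*r^2 - 144*r + 320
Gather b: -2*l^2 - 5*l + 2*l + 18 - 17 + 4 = -2*l^2 - 3*l + 5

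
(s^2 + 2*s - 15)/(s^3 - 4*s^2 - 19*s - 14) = (-s^2 - 2*s + 15)/(-s^3 + 4*s^2 + 19*s + 14)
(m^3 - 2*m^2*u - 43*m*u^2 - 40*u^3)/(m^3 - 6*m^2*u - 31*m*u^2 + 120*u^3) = (-m - u)/(-m + 3*u)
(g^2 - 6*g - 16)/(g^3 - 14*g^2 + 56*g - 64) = (g + 2)/(g^2 - 6*g + 8)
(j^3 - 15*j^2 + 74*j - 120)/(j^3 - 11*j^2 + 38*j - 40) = (j - 6)/(j - 2)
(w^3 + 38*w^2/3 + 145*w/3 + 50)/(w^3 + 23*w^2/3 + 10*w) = (w + 5)/w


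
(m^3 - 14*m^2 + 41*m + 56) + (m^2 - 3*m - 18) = m^3 - 13*m^2 + 38*m + 38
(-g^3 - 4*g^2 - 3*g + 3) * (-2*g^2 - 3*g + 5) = 2*g^5 + 11*g^4 + 13*g^3 - 17*g^2 - 24*g + 15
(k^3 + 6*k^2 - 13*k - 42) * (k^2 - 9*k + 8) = k^5 - 3*k^4 - 59*k^3 + 123*k^2 + 274*k - 336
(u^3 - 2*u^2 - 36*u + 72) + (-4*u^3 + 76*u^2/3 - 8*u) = -3*u^3 + 70*u^2/3 - 44*u + 72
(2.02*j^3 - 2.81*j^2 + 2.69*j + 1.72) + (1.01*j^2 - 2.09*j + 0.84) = 2.02*j^3 - 1.8*j^2 + 0.6*j + 2.56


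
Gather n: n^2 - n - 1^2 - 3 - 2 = n^2 - n - 6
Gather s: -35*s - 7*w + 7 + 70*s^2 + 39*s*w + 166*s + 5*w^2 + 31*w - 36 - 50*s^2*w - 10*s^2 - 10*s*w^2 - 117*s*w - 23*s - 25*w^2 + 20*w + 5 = s^2*(60 - 50*w) + s*(-10*w^2 - 78*w + 108) - 20*w^2 + 44*w - 24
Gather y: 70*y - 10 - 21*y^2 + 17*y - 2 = -21*y^2 + 87*y - 12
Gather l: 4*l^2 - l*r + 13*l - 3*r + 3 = 4*l^2 + l*(13 - r) - 3*r + 3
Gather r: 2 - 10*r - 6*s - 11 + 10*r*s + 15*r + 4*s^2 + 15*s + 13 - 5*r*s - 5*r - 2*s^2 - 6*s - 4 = 5*r*s + 2*s^2 + 3*s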